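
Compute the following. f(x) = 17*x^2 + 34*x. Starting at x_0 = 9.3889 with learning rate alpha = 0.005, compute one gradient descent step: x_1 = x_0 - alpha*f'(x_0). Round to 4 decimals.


We compute the gradient at x_0 and apply the update.
f'(x) = 34*x + 34
f'(9.3889) = 34*9.3889 + 34 = 353.2226
x_1 = 9.3889 - 0.005*353.2226 = 7.6228


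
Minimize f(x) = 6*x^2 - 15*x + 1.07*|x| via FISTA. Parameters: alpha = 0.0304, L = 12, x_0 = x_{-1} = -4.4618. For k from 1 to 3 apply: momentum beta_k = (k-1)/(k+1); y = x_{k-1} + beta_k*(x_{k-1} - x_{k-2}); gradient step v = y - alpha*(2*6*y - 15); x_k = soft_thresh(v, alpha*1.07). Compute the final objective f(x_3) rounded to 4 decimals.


FISTA on f(x) = 6*x^2 - 15*x + 1.07*|x|
L = 12, alpha = 0.0304
Iteration 1: beta = 0.0, y = -4.4618 + 0.0*(-4.4618 + 4.4618) = -4.4618
  grad(y) = -68.5416, v = y - alpha*grad = -2.3781
  prox(v) = soft_thresh(-2.3781, 0.0325) = -2.3456
Iteration 2: beta = 0.3333, y = -2.3456 + 0.3333*(-2.3456 + 4.4618) = -1.6402
  grad(y) = -34.6825, v = y - alpha*grad = -0.5859
  prox(v) = soft_thresh(-0.5859, 0.0325) = -0.5533
Iteration 3: beta = 0.5, y = -0.5533 + 0.5*(-0.5533 + 2.3456) = 0.3428
  grad(y) = -10.8864, v = y - alpha*grad = 0.6737
  prox(v) = soft_thresh(0.6737, 0.0325) = 0.6412
f(x_3) = 6*0.6412^2 - 15*0.6412 + 1.07*|0.6412| = -6.4652


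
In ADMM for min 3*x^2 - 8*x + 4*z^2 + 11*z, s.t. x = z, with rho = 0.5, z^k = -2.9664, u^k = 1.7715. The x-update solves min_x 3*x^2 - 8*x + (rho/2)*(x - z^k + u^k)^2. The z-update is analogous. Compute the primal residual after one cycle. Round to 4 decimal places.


ADMM iteration with rho = 0.5, z^k = -2.9664, u^k = 1.7715
Step 1: x-update.
Minimize 3*x^2 - 8*x + (0.5/2)*(x + 2.9664 + 1.7715)^2
FOC: (2*3 + 0.5)*x = 8 + 0.5*(-2.9664 - 1.7715)
x^{k+1} = 0.8663
Step 2: z-update.
Minimize 4*z^2 + 11*z + (0.5/2)*(0.8663 - z + 1.7715)^2
FOC: (2*4 + 0.5)*z = -11 + 0.5*(0.8663 + 1.7715)
z^{k+1} = -1.139
Step 3: u-update.
u^{k+1} = 1.7715 + 0.8663 + 1.139 = 3.7768
Step 4: Primal residual = |0.8663 + 1.139| = 2.0053


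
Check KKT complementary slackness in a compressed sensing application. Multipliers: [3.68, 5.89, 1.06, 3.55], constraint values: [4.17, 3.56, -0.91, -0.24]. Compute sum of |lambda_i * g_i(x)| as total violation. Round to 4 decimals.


KKT complementary slackness check:
lambda_1 * g_1 = 3.68 * 4.17 = 15.3456
lambda_2 * g_2 = 5.89 * 3.56 = 20.9684
lambda_3 * g_3 = 1.06 * -0.91 = -0.9646
lambda_4 * g_4 = 3.55 * -0.24 = -0.852
Total violation = 15.3456 + 20.9684 + 0.9646 + 0.852 = 38.1306


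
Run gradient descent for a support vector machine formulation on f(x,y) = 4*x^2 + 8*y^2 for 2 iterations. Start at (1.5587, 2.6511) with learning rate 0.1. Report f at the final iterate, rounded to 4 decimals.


Gradient descent on f(x,y) = 4*x^2 + 8*y^2.
Starting point: (1.5587, 2.6511), alpha = 0.1
Step 1: grad_x = 2*4*1.5587 = 12.4696, grad_y = 2*8*2.6511 = 42.4176
  x_1 = 1.5587 - 0.1*12.4696 = 0.3117
  y_1 = 2.6511 - 0.1*42.4176 = -1.5907
Step 2: grad_x = 2*4*0.3117 = 2.4939, grad_y = 2*8*-1.5907 = -25.4506
  x_2 = 0.3117 - 0.1*2.4939 = 0.0623
  y_2 = -1.5907 - 0.1*-25.4506 = 0.9544
f(0.0623, 0.9544) = 4*0.0623^2 + 8*0.9544^2 = 7.3025


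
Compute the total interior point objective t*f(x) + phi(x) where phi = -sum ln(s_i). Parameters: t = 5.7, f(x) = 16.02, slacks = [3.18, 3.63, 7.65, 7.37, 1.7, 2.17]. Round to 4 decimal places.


Step 1: Compute log-barrier.
ln values: [1.1569, 1.2892, 2.0347, 1.9974, 0.5306, 0.7747]
phi = -(1.1569 + 1.2892 + 2.0347 + 1.9974 + 0.5306 + 0.7747) = -7.7836
Step 2: Compute augmented objective.
t*f(x) = 5.7*16.02 = 91.314
Total = 91.314 - 7.7836 = 83.5304


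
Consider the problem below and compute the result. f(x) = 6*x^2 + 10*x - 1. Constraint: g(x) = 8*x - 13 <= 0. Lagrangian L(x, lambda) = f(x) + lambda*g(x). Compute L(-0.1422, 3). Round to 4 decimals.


Step 1: Evaluate f(x).
f(-0.1422) = 6*(-0.1422)^2 + 10*(-0.1422) - 1 = -2.3007
Step 2: Evaluate g(x).
g(-0.1422) = 8*-0.1422 - 13 = -14.1376
Step 3: Compute Lagrangian.
L = -2.3007 + 3*-14.1376 = -44.7135


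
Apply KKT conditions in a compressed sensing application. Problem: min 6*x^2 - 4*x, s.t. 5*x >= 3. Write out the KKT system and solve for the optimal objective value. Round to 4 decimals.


Step 1: Try lambda = 0 (constraint inactive).
x_unc = 4/(2*6) = 0.3333
Check: 5*0.3333 = 1.6665 < 3 -- violated!
Step 2: Constraint must be active: 5*x = 3
x* = 3/5 = 0.6
lambda = (2*6*0.6 - 4)/5 = 0.64
Step 3: Compute optimal value.
f(x*) = 6*0.6^2 - 4*0.6 = -0.24


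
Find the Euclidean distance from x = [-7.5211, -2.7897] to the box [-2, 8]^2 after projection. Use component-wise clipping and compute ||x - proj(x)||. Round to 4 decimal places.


Project each component onto [-2, 8].
clip(-7.5211) = -2.0, clip(-2.7897) = -2.0
Projection = [-2.0, -2.0]
Squared diffs: [30.4825, 0.6236]
Distance = sqrt(31.1061) = 5.5773


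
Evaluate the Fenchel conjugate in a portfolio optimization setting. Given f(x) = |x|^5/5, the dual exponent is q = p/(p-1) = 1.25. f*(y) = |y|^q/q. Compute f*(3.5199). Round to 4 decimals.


The conjugate exponent q satisfies 1/p + 1/q = 1.
p = 5, so q = 5/(5 - 1) = 1.25
|y|^q = 3.5199^1.25 = 4.8213
f*(3.5199) = 4.8213 / 1.25 = 3.857


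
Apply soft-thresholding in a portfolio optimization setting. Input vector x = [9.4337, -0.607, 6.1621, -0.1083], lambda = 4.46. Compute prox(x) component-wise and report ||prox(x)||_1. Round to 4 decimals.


Soft-thresholding with lambda = 4.46:
prox(9.4337) = sign(9.4337)*max(|9.4337| - 4.46, 0) = 4.9737
prox(-0.607) = sign(-0.607)*max(|-0.607| - 4.46, 0) = 0.0
prox(6.1621) = sign(6.1621)*max(|6.1621| - 4.46, 0) = 1.7021
prox(-0.1083) = sign(-0.1083)*max(|-0.1083| - 4.46, 0) = 0.0
prox(x) = [4.9737, 0.0, 1.7021, 0.0]
||prox(x)||_1 = 4.9737 + 0.0 + 1.7021 + 0.0 = 6.6758


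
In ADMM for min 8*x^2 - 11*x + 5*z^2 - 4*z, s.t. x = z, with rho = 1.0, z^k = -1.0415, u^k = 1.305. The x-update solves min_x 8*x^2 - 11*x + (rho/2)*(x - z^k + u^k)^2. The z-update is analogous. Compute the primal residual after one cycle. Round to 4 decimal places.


ADMM iteration with rho = 1.0, z^k = -1.0415, u^k = 1.305
Step 1: x-update.
Minimize 8*x^2 - 11*x + (1.0/2)*(x + 1.0415 + 1.305)^2
FOC: (2*8 + 1.0)*x = 11 + 1.0*(-1.0415 - 1.305)
x^{k+1} = 0.509
Step 2: z-update.
Minimize 5*z^2 - 4*z + (1.0/2)*(0.509 - z + 1.305)^2
FOC: (2*5 + 1.0)*z = 4 + 1.0*(0.509 + 1.305)
z^{k+1} = 0.5285
Step 3: u-update.
u^{k+1} = 1.305 + 0.509 - 0.5285 = 1.2855
Step 4: Primal residual = |0.509 - 0.5285| = 0.0195


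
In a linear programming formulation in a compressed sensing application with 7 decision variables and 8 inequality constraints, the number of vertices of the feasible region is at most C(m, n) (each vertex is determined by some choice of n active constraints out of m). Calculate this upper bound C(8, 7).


Each vertex corresponds to some choice of n active constraints out of m, so the number of vertices is at most C(m, n) = m! / (n!(m-n)!).
m = 8, n = 7
Numerator: 8 * 7 * 6 * 5 * 4 * 3 * 2
Denominator: 7! = 5040
C(8, 7) = 8


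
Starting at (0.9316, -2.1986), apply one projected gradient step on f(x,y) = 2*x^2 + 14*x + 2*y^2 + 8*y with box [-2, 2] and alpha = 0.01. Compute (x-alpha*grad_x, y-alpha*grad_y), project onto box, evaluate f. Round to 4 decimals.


Step 1: Compute gradient at (0.9316, -2.1986).
grad_x = 2*2*0.9316 + 14 = 17.7264
grad_y = 2*2*-2.1986 + 8 = -0.7944
Step 2: Gradient step.
x_raw = 0.9316 - 0.01*17.7264 = 0.7543
y_raw = -2.1986 - 0.01*-0.7944 = -2.1907
Step 3: Project onto [-2, 2].
x_proj = clip(0.7543) = 0.7543
y_proj = clip(-2.1907) = -2.0
Step 4: Evaluate f.
f(0.7543, -2.0) = 3.6987


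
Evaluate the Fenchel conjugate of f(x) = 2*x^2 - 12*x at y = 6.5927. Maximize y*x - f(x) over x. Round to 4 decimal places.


f*(y) = sup_x {y*x - a*x^2 - b*x} = sup_x {(y-b)*x - a*x^2}
FOC: (y - b) - 2a*x = 0 => x* = (y - b)/(2a)
x* = (6.5927 + 12)/(2*2) = 4.6482
f*(6.5927) = (y-b)^2/(4a) = (6.5927 + 12)^2/(4*2)
= 345.6885/8 = 43.2111


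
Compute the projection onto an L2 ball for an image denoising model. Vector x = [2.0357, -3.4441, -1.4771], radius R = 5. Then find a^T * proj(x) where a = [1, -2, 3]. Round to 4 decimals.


Step 1: Compute ||x|| (intermediates to 6 decimals).
||x|| = sqrt(2.0357^2 + (-3.4441)^2 + (-1.4771)^2) = 4.264707
Step 2: Project.
Since ||x|| <= R, proj = x (no scaling needed).
proj(x) = [2.0357, -3.4441, -1.4771]
Step 3: Dot product.
a^T * proj(x) = 1*2.0357 - 2*(-3.4441) + 3*(-1.4771) = 4.4926


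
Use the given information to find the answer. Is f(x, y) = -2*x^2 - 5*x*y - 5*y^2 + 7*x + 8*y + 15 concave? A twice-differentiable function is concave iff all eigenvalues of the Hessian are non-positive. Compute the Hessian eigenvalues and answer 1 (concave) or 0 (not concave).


The Hessian of f(x,y) = -2*x^2 - 5*x*y - 5*y^2 + 7*x + 8*y + 15 is:
H = [[-4, -5], [-5, -10]]
Trace = -4 - 10 = -14
Determinant = -4*-10 - (-5)^2 = 15
Discriminant = (-14)^2 - 4*15 = 136.0
Eigenvalues: lambda_1 = -12.831, lambda_2 = -1.169
The function is concave.

1


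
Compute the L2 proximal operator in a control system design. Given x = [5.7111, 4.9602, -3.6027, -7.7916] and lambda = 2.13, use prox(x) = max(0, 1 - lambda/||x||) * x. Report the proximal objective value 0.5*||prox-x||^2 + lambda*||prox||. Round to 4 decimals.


Step 1: Compute ||x||.
||x|| = 11.4415
Step 2: Compute scaling factor.
scale = max(0, 1 - 2.13/11.4415) = 0.8138
Step 3: prox(x) = [4.6479, 4.0368, -2.932, -6.3411]
||prox(x)|| = 9.3115
Step 4: Proximal objective.
0.5*||prox-x||^2 = 2.2685
lambda*||prox|| = 19.8335
Total = 22.102


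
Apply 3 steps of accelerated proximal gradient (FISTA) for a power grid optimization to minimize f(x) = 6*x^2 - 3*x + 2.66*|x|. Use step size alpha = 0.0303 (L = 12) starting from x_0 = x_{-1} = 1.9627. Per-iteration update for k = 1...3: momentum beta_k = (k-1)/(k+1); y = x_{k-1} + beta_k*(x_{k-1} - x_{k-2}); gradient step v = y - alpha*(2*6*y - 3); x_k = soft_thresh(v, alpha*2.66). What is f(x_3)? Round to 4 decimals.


FISTA on f(x) = 6*x^2 - 3*x + 2.66*|x|
L = 12, alpha = 0.0303
Iteration 1: beta = 0.0, y = 1.9627 + 0.0*(1.9627 - 1.9627) = 1.9627
  grad(y) = 20.5524, v = y - alpha*grad = 1.34
  prox(v) = soft_thresh(1.34, 0.0806) = 1.2594
Iteration 2: beta = 0.3333, y = 1.2594 + 0.3333*(1.2594 - 1.9627) = 1.0249
  grad(y) = 9.299, v = y - alpha*grad = 0.7432
  prox(v) = soft_thresh(0.7432, 0.0806) = 0.6626
Iteration 3: beta = 0.5, y = 0.6626 + 0.5*(0.6626 - 1.2594) = 0.3642
  grad(y) = 1.3699, v = y - alpha*grad = 0.3227
  prox(v) = soft_thresh(0.3227, 0.0806) = 0.2421
f(x_3) = 6*0.2421^2 - 3*0.2421 + 2.66*|0.2421| = 0.2692


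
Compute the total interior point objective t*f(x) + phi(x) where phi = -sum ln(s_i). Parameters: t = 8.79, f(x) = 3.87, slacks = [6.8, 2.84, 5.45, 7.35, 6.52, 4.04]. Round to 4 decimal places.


Step 1: Compute log-barrier.
ln values: [1.9169, 1.0438, 1.6956, 1.9947, 1.8749, 1.3962]
phi = -(1.9169 + 1.0438 + 1.6956 + 1.9947 + 1.8749 + 1.3962) = -9.9222
Step 2: Compute augmented objective.
t*f(x) = 8.79*3.87 = 34.0173
Total = 34.0173 - 9.9222 = 24.0951


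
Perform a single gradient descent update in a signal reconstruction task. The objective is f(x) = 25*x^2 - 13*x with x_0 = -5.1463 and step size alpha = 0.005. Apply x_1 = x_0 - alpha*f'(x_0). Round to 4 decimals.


We compute the gradient at x_0 and apply the update.
f'(x) = 50*x - 13
f'(-5.1463) = 50*-5.1463 - 13 = -270.315
x_1 = -5.1463 - 0.005*-270.315 = -3.7947


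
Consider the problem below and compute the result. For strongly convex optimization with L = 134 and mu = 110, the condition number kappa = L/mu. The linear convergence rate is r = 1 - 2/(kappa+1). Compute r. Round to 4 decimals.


Step 1: Compute the condition number.
kappa = L/mu = 134/110 = 1.2182
Step 2: Compute the convergence rate.
r = 1 - 2/(kappa + 1) = 1 - 2*mu/(L + mu) = (L - mu)/(L + mu) = 24/244 = 0.0984


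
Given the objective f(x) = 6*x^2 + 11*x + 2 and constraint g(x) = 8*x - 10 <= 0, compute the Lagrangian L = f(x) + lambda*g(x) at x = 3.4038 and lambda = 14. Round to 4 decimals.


Step 1: Evaluate f(x).
f(3.4038) = 6*3.4038^2 + 11*3.4038 + 2 = 108.9569
Step 2: Evaluate g(x).
g(3.4038) = 8*3.4038 - 10 = 17.2304
Step 3: Compute Lagrangian.
L = 108.9569 + 14*17.2304 = 350.1825


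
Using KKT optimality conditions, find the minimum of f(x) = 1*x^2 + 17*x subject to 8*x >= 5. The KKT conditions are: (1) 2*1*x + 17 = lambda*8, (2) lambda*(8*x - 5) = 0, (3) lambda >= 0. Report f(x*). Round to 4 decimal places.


Step 1: Try lambda = 0 (constraint inactive).
x_unc = -17/(2*1) = -8.5
Check: 8*-8.5 = -68.0 < 5 -- violated!
Step 2: Constraint must be active: 8*x = 5
x* = 5/8 = 0.625
lambda = (2*1*0.625 + 17)/8 = 2.2813
Step 3: Compute optimal value.
f(x*) = 1*0.625^2 + 17*0.625 = 11.0156


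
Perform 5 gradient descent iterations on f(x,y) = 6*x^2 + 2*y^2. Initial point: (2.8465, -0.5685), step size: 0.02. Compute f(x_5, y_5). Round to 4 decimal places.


Gradient descent on f(x,y) = 6*x^2 + 2*y^2.
Starting point: (2.8465, -0.5685), alpha = 0.02
Step 1: grad_x = 2*6*2.8465 = 34.158, grad_y = 2*2*-0.5685 = -2.274
  x_1 = 2.8465 - 0.02*34.158 = 2.1633
  y_1 = -0.5685 - 0.02*-2.274 = -0.523
Step 2: grad_x = 2*6*2.1633 = 25.9601, grad_y = 2*2*-0.523 = -2.0921
  x_2 = 2.1633 - 0.02*25.9601 = 1.6441
  y_2 = -0.523 - 0.02*-2.0921 = -0.4812
Step 3: grad_x = 2*6*1.6441 = 19.7297, grad_y = 2*2*-0.4812 = -1.9247
  x_3 = 1.6441 - 0.02*19.7297 = 1.2495
  y_3 = -0.4812 - 0.02*-1.9247 = -0.4427
Step 4: grad_x = 2*6*1.2495 = 14.9945, grad_y = 2*2*-0.4427 = -1.7707
  x_4 = 1.2495 - 0.02*14.9945 = 0.9497
  y_4 = -0.4427 - 0.02*-1.7707 = -0.4073
Step 5: grad_x = 2*6*0.9497 = 11.3959, grad_y = 2*2*-0.4073 = -1.6291
  x_5 = 0.9497 - 0.02*11.3959 = 0.7217
  y_5 = -0.4073 - 0.02*-1.6291 = -0.3747
f(0.7217, -0.3747) = 6*0.7217^2 + 2*(-0.3747)^2 = 3.4062


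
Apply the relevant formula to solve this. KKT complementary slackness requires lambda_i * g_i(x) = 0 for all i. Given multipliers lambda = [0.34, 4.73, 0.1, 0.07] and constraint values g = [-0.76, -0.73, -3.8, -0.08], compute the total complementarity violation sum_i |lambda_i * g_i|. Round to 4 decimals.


KKT complementary slackness check:
lambda_1 * g_1 = 0.34 * -0.76 = -0.2584
lambda_2 * g_2 = 4.73 * -0.73 = -3.4529
lambda_3 * g_3 = 0.1 * -3.8 = -0.38
lambda_4 * g_4 = 0.07 * -0.08 = -0.0056
Total violation = 0.2584 + 3.4529 + 0.38 + 0.0056 = 4.0969


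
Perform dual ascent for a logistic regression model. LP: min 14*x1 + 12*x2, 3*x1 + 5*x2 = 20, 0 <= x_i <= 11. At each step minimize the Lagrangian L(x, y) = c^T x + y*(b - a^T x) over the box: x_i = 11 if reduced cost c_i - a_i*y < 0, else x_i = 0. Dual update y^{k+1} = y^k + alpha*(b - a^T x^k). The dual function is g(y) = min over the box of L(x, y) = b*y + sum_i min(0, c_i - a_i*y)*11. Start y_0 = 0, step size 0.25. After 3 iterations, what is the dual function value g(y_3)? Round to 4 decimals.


Dual ascent for LP: min 14*x1 + 12*x2, 3*x1 + 5*x2 = 20, 0 <= x_i <= 11
Step 1: y^k = 0.0, reduced costs: (14.0, 12.0)
  x^k = (0.0, 0.0), subgradient = b - a^T x = 20.0
  y^{k+1} = 0.0 + 0.25*20.0 = 5.0
Step 2: y^k = 5.0, reduced costs: (-1.0, -13.0)
  x^k = (11.0, 11.0), subgradient = b - a^T x = -68.0
  y^{k+1} = 5.0 + 0.25*-68.0 = -12.0
Step 3: y^k = -12.0, reduced costs: (50.0, 72.0)
  x^k = (0.0, 0.0), subgradient = b - a^T x = 20.0
  y^{k+1} = -12.0 + 0.25*20.0 = -7.0
Dual objective at y_3 = -7.0: reduced costs (35.0, 47.0), box minimizer x = (0.0, 0.0)
g(y_3) = b*y + (c1 - a1*y)*x1 + (c2 - a2*y)*x2 = 20*(-7.0) + 35.0*0.0 + 47.0*0.0 = -140.0 + 0.0 + 0.0 = -140.0


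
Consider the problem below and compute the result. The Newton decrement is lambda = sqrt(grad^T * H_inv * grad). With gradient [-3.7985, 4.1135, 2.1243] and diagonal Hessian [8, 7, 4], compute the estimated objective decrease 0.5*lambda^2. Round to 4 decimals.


Step 1: H is diagonal, so H^(-1) * g = [-0.4748, 0.5876, 0.5311].
Step 2: g^T H^(-1) g = sum_i g_i^2 / H_ii
  = (-3.7985)^2/8 + (4.1135)^2/7 + (2.1243)^2/4
  = 1.8036 + 2.4173 + 1.1282 = 5.349
Step 3: Objective decrease = 0.5 * g^T H^(-1) g = 2.6745


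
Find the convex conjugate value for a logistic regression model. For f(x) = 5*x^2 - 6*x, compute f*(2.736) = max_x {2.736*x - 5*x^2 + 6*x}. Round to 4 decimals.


f*(y) = sup_x {y*x - a*x^2 - b*x} = sup_x {(y-b)*x - a*x^2}
FOC: (y - b) - 2a*x = 0 => x* = (y - b)/(2a)
x* = (2.736 + 6)/(2*5) = 0.8736
f*(2.736) = (y-b)^2/(4a) = (2.736 + 6)^2/(4*5)
= 76.3177/20 = 3.8159


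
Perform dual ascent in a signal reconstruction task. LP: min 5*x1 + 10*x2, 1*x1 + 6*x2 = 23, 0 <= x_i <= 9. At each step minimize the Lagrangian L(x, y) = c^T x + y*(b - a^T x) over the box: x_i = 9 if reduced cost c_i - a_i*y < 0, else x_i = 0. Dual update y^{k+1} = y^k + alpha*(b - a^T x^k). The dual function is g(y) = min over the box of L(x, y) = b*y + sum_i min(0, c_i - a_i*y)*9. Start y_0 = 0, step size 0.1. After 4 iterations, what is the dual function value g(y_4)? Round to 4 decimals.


Dual ascent for LP: min 5*x1 + 10*x2, 1*x1 + 6*x2 = 23, 0 <= x_i <= 9
Step 1: y^k = 0.0, reduced costs: (5.0, 10.0)
  x^k = (0.0, 0.0), subgradient = b - a^T x = 23.0
  y^{k+1} = 0.0 + 0.1*23.0 = 2.3
Step 2: y^k = 2.3, reduced costs: (2.7, -3.8)
  x^k = (0.0, 9.0), subgradient = b - a^T x = -31.0
  y^{k+1} = 2.3 + 0.1*-31.0 = -0.8
Step 3: y^k = -0.8, reduced costs: (5.8, 14.8)
  x^k = (0.0, 0.0), subgradient = b - a^T x = 23.0
  y^{k+1} = -0.8 + 0.1*23.0 = 1.5
Step 4: y^k = 1.5, reduced costs: (3.5, 1.0)
  x^k = (0.0, 0.0), subgradient = b - a^T x = 23.0
  y^{k+1} = 1.5 + 0.1*23.0 = 3.8
Dual objective at y_4 = 3.8: reduced costs (1.2, -12.8), box minimizer x = (0.0, 9.0)
g(y_4) = b*y + (c1 - a1*y)*x1 + (c2 - a2*y)*x2 = 23*3.8 + 1.2*0.0 + (-12.8)*9.0 = 87.4 + 0.0 - 115.2 = -27.8


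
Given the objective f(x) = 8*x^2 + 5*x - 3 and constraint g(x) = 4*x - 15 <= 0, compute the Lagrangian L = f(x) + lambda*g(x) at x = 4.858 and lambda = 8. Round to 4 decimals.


Step 1: Evaluate f(x).
f(4.858) = 8*4.858^2 + 5*4.858 - 3 = 210.0913
Step 2: Evaluate g(x).
g(4.858) = 4*4.858 - 15 = 4.432
Step 3: Compute Lagrangian.
L = 210.0913 + 8*4.432 = 245.5473


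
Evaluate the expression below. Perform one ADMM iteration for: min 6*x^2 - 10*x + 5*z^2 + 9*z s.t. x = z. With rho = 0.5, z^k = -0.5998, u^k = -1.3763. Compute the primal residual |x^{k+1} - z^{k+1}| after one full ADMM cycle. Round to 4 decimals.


ADMM iteration with rho = 0.5, z^k = -0.5998, u^k = -1.3763
Step 1: x-update.
Minimize 6*x^2 - 10*x + (0.5/2)*(x + 0.5998 - 1.3763)^2
FOC: (2*6 + 0.5)*x = 10 + 0.5*(-0.5998 + 1.3763)
x^{k+1} = 0.8311
Step 2: z-update.
Minimize 5*z^2 + 9*z + (0.5/2)*(0.8311 - z - 1.3763)^2
FOC: (2*5 + 0.5)*z = -9 + 0.5*(0.8311 - 1.3763)
z^{k+1} = -0.8831
Step 3: u-update.
u^{k+1} = -1.3763 + 0.8311 + 0.8831 = 0.3379
Step 4: Primal residual = |0.8311 + 0.8831| = 1.7142


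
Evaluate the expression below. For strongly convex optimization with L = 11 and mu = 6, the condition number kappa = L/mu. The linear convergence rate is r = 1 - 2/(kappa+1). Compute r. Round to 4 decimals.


Step 1: Compute the condition number.
kappa = L/mu = 11/6 = 1.8333
Step 2: Compute the convergence rate.
r = 1 - 2/(kappa + 1) = 1 - 2*mu/(L + mu) = (L - mu)/(L + mu) = 5/17 = 0.2941


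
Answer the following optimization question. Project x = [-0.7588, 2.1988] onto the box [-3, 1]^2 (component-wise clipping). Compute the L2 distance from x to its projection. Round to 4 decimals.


Project each component onto [-3, 1].
clip(-0.7588) = -0.7588, clip(2.1988) = 1.0
Projection = [-0.7588, 1.0]
Squared diffs: [0.0, 1.4371]
Distance = sqrt(1.4371) = 1.1988


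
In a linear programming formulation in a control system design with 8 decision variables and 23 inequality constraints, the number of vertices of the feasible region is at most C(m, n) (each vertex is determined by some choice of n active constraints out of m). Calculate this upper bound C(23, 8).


Each vertex corresponds to some choice of n active constraints out of m, so the number of vertices is at most C(m, n) = m! / (n!(m-n)!).
m = 23, n = 8
Numerator: 23 * 22 * 21 * 20 * 19 * 18 * 17 * 16
Denominator: 8! = 40320
C(23, 8) = 490314


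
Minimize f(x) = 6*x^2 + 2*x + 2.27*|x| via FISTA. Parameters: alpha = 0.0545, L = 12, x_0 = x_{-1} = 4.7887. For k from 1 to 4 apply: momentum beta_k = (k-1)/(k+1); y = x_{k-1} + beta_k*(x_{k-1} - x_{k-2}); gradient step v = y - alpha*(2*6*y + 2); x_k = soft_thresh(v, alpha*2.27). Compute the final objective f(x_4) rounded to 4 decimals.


FISTA on f(x) = 6*x^2 + 2*x + 2.27*|x|
L = 12, alpha = 0.0545
Iteration 1: beta = 0.0, y = 4.7887 + 0.0*(4.7887 - 4.7887) = 4.7887
  grad(y) = 59.4644, v = y - alpha*grad = 1.5479
  prox(v) = soft_thresh(1.5479, 0.1237) = 1.4242
Iteration 2: beta = 0.3333, y = 1.4242 + 0.3333*(1.4242 - 4.7887) = 0.3027
  grad(y) = 5.632, v = y - alpha*grad = -0.0043
  prox(v) = soft_thresh(-0.0043, 0.1237) = 0.0
Iteration 3: beta = 0.5, y = 0.0 + 0.5*(0.0 - 1.4242) = -0.7121
  grad(y) = -6.5451, v = y - alpha*grad = -0.3554
  prox(v) = soft_thresh(-0.3554, 0.1237) = -0.2317
Iteration 4: beta = 0.6, y = -0.2317 + 0.6*(-0.2317 - 0.0) = -0.3707
  grad(y) = -2.448, v = y - alpha*grad = -0.2373
  prox(v) = soft_thresh(-0.2373, 0.1237) = -0.1135
f(x_4) = 6*(-0.1135)^2 + 2*(-0.1135) + 2.27*|-0.1135| = 0.108


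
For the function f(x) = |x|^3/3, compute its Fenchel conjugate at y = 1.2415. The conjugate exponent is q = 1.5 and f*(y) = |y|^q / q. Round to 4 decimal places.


The conjugate exponent q satisfies 1/p + 1/q = 1.
p = 3, so q = 3/(3 - 1) = 1.5
|y|^q = 1.2415^1.5 = 1.3833
f*(1.2415) = 1.3833 / 1.5 = 0.9222


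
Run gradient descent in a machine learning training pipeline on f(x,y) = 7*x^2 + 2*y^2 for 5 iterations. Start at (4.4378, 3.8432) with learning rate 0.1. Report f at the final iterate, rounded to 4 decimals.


Gradient descent on f(x,y) = 7*x^2 + 2*y^2.
Starting point: (4.4378, 3.8432), alpha = 0.1
Step 1: grad_x = 2*7*4.4378 = 62.1292, grad_y = 2*2*3.8432 = 15.3728
  x_1 = 4.4378 - 0.1*62.1292 = -1.7751
  y_1 = 3.8432 - 0.1*15.3728 = 2.3059
Step 2: grad_x = 2*7*-1.7751 = -24.8517, grad_y = 2*2*2.3059 = 9.2237
  x_2 = -1.7751 - 0.1*-24.8517 = 0.71
  y_2 = 2.3059 - 0.1*9.2237 = 1.3836
Step 3: grad_x = 2*7*0.71 = 9.9407, grad_y = 2*2*1.3836 = 5.5342
  x_3 = 0.71 - 0.1*9.9407 = -0.284
  y_3 = 1.3836 - 0.1*5.5342 = 0.8301
Step 4: grad_x = 2*7*-0.284 = -3.9763, grad_y = 2*2*0.8301 = 3.3205
  x_4 = -0.284 - 0.1*-3.9763 = 0.1136
  y_4 = 0.8301 - 0.1*3.3205 = 0.4981
Step 5: grad_x = 2*7*0.1136 = 1.5905, grad_y = 2*2*0.4981 = 1.9923
  x_5 = 0.1136 - 0.1*1.5905 = -0.0454
  y_5 = 0.4981 - 0.1*1.9923 = 0.2988
f(-0.0454, 0.2988) = 7*(-0.0454)^2 + 2*0.2988^2 = 0.1931


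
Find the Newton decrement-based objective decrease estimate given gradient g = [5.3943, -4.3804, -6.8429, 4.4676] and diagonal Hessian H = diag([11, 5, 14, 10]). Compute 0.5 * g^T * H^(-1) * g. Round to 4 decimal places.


Step 1: H is diagonal, so H^(-1) * g = [0.4904, -0.8761, -0.4888, 0.4468].
Step 2: g^T H^(-1) g = sum_i g_i^2 / H_ii
  = (5.3943)^2/11 + (-4.3804)^2/5 + (-6.8429)^2/14 + (4.4676)^2/10
  = 2.6453 + 3.8376 + 3.3447 + 1.9959 = 11.8235
Step 3: Objective decrease = 0.5 * g^T H^(-1) g = 5.9118


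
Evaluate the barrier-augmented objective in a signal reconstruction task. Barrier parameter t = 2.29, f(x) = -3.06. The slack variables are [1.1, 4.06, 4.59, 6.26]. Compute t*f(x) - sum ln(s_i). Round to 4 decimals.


Step 1: Compute log-barrier.
ln values: [0.0953, 1.4012, 1.5239, 1.8342]
phi = -(0.0953 + 1.4012 + 1.5239 + 1.8342) = -4.8546
Step 2: Compute augmented objective.
t*f(x) = 2.29*-3.06 = -7.0074
Total = -7.0074 - 4.8546 = -11.862


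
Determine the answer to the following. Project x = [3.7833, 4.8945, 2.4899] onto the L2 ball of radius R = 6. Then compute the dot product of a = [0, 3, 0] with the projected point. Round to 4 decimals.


Step 1: Compute ||x|| (intermediates to 6 decimals).
||x|| = sqrt(3.7833^2 + 4.8945^2 + 2.4899^2) = 6.668515
Step 2: Project.
Since ||x|| > R, scale = R/||x|| = 6/6.668515 = 0.899751, proj(x) = scale * x
proj(x) = [3.404028, 4.403831, 2.24029]
Step 3: Dot product.
a^T * proj(x) = 0*3.404028 + 3*4.403831 + 0*2.24029 = 13.2115


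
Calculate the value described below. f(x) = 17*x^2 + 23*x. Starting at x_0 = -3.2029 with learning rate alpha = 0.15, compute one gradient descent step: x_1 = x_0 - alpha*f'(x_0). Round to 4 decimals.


We compute the gradient at x_0 and apply the update.
f'(x) = 34*x + 23
f'(-3.2029) = 34*-3.2029 + 23 = -85.8986
x_1 = -3.2029 - 0.15*-85.8986 = 9.6819


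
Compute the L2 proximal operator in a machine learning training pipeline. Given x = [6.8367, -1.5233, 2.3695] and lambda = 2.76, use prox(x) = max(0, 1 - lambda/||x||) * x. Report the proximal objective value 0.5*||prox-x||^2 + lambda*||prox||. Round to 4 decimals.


Step 1: Compute ||x||.
||x|| = 7.3943
Step 2: Compute scaling factor.
scale = max(0, 1 - 2.76/7.3943) = 0.6267
Step 3: prox(x) = [4.2848, -0.9547, 1.4851]
||prox(x)|| = 4.6343
Step 4: Proximal objective.
0.5*||prox-x||^2 = 3.8088
lambda*||prox|| = 12.7907
Total = 16.5994


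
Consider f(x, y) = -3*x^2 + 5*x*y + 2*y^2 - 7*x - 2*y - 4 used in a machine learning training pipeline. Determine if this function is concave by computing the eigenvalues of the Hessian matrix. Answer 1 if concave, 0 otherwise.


The Hessian of f(x,y) = -3*x^2 + 5*x*y + 2*y^2 - 7*x - 2*y - 4 is:
H = [[-6, 5], [5, 4]]
Trace = -6 + 4 = -2
Determinant = -6*4 - (5)^2 = -49
Discriminant = (-2)^2 - 4*-49 = 200.0
Eigenvalues: lambda_1 = -8.0711, lambda_2 = 6.0711
The function is not concave.

0


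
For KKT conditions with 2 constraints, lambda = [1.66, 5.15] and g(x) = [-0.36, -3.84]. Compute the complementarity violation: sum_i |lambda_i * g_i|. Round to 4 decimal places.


KKT complementary slackness check:
lambda_1 * g_1 = 1.66 * -0.36 = -0.5976
lambda_2 * g_2 = 5.15 * -3.84 = -19.776
Total violation = 0.5976 + 19.776 = 20.3736


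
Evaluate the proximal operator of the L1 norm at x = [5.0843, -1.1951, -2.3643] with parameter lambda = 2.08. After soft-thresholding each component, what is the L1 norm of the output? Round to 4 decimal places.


Soft-thresholding with lambda = 2.08:
prox(5.0843) = sign(5.0843)*max(|5.0843| - 2.08, 0) = 3.0043
prox(-1.1951) = sign(-1.1951)*max(|-1.1951| - 2.08, 0) = 0.0
prox(-2.3643) = sign(-2.3643)*max(|-2.3643| - 2.08, 0) = -0.2843
prox(x) = [3.0043, 0.0, -0.2843]
||prox(x)||_1 = 3.0043 + 0.0 + 0.2843 = 3.2886


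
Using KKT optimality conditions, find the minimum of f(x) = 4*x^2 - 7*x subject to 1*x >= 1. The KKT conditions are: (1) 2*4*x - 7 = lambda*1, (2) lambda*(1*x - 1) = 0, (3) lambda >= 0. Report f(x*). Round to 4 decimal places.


Step 1: Try lambda = 0 (constraint inactive).
x_unc = 7/(2*4) = 0.875
Check: 1*0.875 = 0.875 < 1 -- violated!
Step 2: Constraint must be active: 1*x = 1
x* = 1/1 = 1.0
lambda = (2*4*1.0 - 7)/1 = 1.0
Step 3: Compute optimal value.
f(x*) = 4*1.0^2 - 7*1.0 = -3.0


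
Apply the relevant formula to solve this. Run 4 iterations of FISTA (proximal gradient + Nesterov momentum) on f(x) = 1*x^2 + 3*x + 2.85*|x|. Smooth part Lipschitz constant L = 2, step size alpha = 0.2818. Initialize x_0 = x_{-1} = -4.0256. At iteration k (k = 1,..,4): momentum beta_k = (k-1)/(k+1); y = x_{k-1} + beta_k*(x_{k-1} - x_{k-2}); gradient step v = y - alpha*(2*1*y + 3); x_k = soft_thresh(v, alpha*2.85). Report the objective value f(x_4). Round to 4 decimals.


FISTA on f(x) = 1*x^2 + 3*x + 2.85*|x|
L = 2, alpha = 0.2818
Iteration 1: beta = 0.0, y = -4.0256 + 0.0*(-4.0256 + 4.0256) = -4.0256
  grad(y) = -5.0512, v = y - alpha*grad = -2.6022
  prox(v) = soft_thresh(-2.6022, 0.8031) = -1.799
Iteration 2: beta = 0.3333, y = -1.799 + 0.3333*(-1.799 + 4.0256) = -1.0569
  grad(y) = 0.8863, v = y - alpha*grad = -1.3066
  prox(v) = soft_thresh(-1.3066, 0.8031) = -0.5035
Iteration 3: beta = 0.5, y = -0.5035 + 0.5*(-0.5035 + 1.799) = 0.1443
  grad(y) = 3.2886, v = y - alpha*grad = -0.7824
  prox(v) = soft_thresh(-0.7824, 0.8031) = 0.0
Iteration 4: beta = 0.6, y = 0.0 + 0.6*(0.0 + 0.5035) = 0.3021
  grad(y) = 3.6042, v = y - alpha*grad = -0.7136
  prox(v) = soft_thresh(-0.7136, 0.8031) = 0.0
f(x_4) = 1*0.0^2 + 3*0.0 + 2.85*|0.0| = 0.0


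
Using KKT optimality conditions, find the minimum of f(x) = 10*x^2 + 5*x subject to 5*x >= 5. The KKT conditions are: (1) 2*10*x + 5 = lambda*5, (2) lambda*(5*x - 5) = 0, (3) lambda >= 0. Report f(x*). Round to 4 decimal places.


Step 1: Try lambda = 0 (constraint inactive).
x_unc = -5/(2*10) = -0.25
Check: 5*-0.25 = -1.25 < 5 -- violated!
Step 2: Constraint must be active: 5*x = 5
x* = 5/5 = 1.0
lambda = (2*10*1.0 + 5)/5 = 5.0
Step 3: Compute optimal value.
f(x*) = 10*1.0^2 + 5*1.0 = 15.0


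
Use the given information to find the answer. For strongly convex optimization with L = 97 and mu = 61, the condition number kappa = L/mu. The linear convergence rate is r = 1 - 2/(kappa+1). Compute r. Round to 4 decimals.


Step 1: Compute the condition number.
kappa = L/mu = 97/61 = 1.5902
Step 2: Compute the convergence rate.
r = 1 - 2/(kappa + 1) = 1 - 2*mu/(L + mu) = (L - mu)/(L + mu) = 36/158 = 0.2278


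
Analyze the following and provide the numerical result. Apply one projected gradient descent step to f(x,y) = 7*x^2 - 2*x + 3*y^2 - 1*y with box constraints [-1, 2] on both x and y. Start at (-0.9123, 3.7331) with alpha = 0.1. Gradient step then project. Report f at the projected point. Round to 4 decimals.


Step 1: Compute gradient at (-0.9123, 3.7331).
grad_x = 2*7*-0.9123 - 2 = -14.7722
grad_y = 2*3*3.7331 - 1 = 21.3986
Step 2: Gradient step.
x_raw = -0.9123 - 0.1*-14.7722 = 0.5649
y_raw = 3.7331 - 0.1*21.3986 = 1.5932
Step 3: Project onto [-1, 2].
x_proj = clip(0.5649) = 0.5649
y_proj = clip(1.5932) = 1.5932
Step 4: Evaluate f.
f(0.5649, 1.5932) = 7.1261


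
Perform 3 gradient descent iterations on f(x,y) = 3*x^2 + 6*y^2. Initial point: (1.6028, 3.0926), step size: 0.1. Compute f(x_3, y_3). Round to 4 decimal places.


Gradient descent on f(x,y) = 3*x^2 + 6*y^2.
Starting point: (1.6028, 3.0926), alpha = 0.1
Step 1: grad_x = 2*3*1.6028 = 9.6168, grad_y = 2*6*3.0926 = 37.1112
  x_1 = 1.6028 - 0.1*9.6168 = 0.6411
  y_1 = 3.0926 - 0.1*37.1112 = -0.6185
Step 2: grad_x = 2*3*0.6411 = 3.8467, grad_y = 2*6*-0.6185 = -7.4222
  x_2 = 0.6411 - 0.1*3.8467 = 0.2564
  y_2 = -0.6185 - 0.1*-7.4222 = 0.1237
Step 3: grad_x = 2*3*0.2564 = 1.5387, grad_y = 2*6*0.1237 = 1.4844
  x_3 = 0.2564 - 0.1*1.5387 = 0.1026
  y_3 = 0.1237 - 0.1*1.4844 = -0.0247
f(0.1026, -0.0247) = 3*0.1026^2 + 6*(-0.0247)^2 = 0.0352


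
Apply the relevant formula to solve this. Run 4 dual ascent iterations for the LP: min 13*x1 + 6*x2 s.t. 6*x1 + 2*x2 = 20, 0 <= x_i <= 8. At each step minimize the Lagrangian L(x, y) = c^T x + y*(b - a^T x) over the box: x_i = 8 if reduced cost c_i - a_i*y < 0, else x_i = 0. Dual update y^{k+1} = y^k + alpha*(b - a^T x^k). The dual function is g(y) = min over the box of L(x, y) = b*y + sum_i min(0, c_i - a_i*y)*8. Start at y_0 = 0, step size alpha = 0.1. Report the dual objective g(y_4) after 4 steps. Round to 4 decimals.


Dual ascent for LP: min 13*x1 + 6*x2, 6*x1 + 2*x2 = 20, 0 <= x_i <= 8
Step 1: y^k = 0.0, reduced costs: (13.0, 6.0)
  x^k = (0.0, 0.0), subgradient = b - a^T x = 20.0
  y^{k+1} = 0.0 + 0.1*20.0 = 2.0
Step 2: y^k = 2.0, reduced costs: (1.0, 2.0)
  x^k = (0.0, 0.0), subgradient = b - a^T x = 20.0
  y^{k+1} = 2.0 + 0.1*20.0 = 4.0
Step 3: y^k = 4.0, reduced costs: (-11.0, -2.0)
  x^k = (8.0, 8.0), subgradient = b - a^T x = -44.0
  y^{k+1} = 4.0 + 0.1*-44.0 = -0.4
Step 4: y^k = -0.4, reduced costs: (15.4, 6.8)
  x^k = (0.0, 0.0), subgradient = b - a^T x = 20.0
  y^{k+1} = -0.4 + 0.1*20.0 = 1.6
Dual objective at y_4 = 1.6: reduced costs (3.4, 2.8), box minimizer x = (0.0, 0.0)
g(y_4) = b*y + (c1 - a1*y)*x1 + (c2 - a2*y)*x2 = 20*1.6 + 3.4*0.0 + 2.8*0.0 = 32.0 + 0.0 + 0.0 = 32.0


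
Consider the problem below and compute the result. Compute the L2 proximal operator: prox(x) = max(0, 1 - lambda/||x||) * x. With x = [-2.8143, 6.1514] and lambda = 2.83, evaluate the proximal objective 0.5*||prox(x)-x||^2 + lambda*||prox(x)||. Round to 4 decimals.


Step 1: Compute ||x||.
||x|| = 6.7646
Step 2: Compute scaling factor.
scale = max(0, 1 - 2.83/6.7646) = 0.5816
Step 3: prox(x) = [-1.6369, 3.5779]
||prox(x)|| = 3.9346
Step 4: Proximal objective.
0.5*||prox-x||^2 = 4.0045
lambda*||prox|| = 11.1349
Total = 15.1394


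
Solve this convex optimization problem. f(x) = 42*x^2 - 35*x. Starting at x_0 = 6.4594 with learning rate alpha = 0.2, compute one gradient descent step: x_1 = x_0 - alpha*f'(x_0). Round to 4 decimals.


We compute the gradient at x_0 and apply the update.
f'(x) = 84*x - 35
f'(6.4594) = 84*6.4594 - 35 = 507.5896
x_1 = 6.4594 - 0.2*507.5896 = -95.0585


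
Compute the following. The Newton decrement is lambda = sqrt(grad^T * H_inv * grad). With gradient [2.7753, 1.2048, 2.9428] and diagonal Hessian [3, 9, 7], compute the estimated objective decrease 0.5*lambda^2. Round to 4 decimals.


Step 1: H is diagonal, so H^(-1) * g = [0.9251, 0.1339, 0.4204].
Step 2: g^T H^(-1) g = sum_i g_i^2 / H_ii
  = (2.7753)^2/3 + (1.2048)^2/9 + (2.9428)^2/7
  = 2.5674 + 0.1613 + 1.2372 = 3.9659
Step 3: Objective decrease = 0.5 * g^T H^(-1) g = 1.9829


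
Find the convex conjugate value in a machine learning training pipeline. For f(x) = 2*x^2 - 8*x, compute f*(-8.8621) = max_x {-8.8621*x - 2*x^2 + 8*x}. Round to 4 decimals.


f*(y) = sup_x {y*x - a*x^2 - b*x} = sup_x {(y-b)*x - a*x^2}
FOC: (y - b) - 2a*x = 0 => x* = (y - b)/(2a)
x* = (-8.8621 + 8)/(2*2) = -0.2155
f*(-8.8621) = (y-b)^2/(4a) = (-8.8621 + 8)^2/(4*2)
= 0.7432/8 = 0.0929


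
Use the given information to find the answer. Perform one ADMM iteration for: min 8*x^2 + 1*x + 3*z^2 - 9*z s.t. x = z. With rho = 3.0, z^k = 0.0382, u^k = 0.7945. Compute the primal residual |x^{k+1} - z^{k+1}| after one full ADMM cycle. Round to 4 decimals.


ADMM iteration with rho = 3.0, z^k = 0.0382, u^k = 0.7945
Step 1: x-update.
Minimize 8*x^2 + 1*x + (3.0/2)*(x - 0.0382 + 0.7945)^2
FOC: (2*8 + 3.0)*x = -1 + 3.0*(0.0382 - 0.7945)
x^{k+1} = -0.172
Step 2: z-update.
Minimize 3*z^2 - 9*z + (3.0/2)*(-0.172 - z + 0.7945)^2
FOC: (2*3 + 3.0)*z = 9 + 3.0*(-0.172 + 0.7945)
z^{k+1} = 1.2075
Step 3: u-update.
u^{k+1} = 0.7945 - 0.172 - 1.2075 = -0.585
Step 4: Primal residual = |-0.172 - 1.2075| = 1.3795


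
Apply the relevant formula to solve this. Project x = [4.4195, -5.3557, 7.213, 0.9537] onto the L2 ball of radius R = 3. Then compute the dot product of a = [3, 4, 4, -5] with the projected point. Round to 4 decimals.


Step 1: Compute ||x|| (intermediates to 6 decimals).
||x|| = sqrt(4.4195^2 + (-5.3557)^2 + 7.213^2 + 0.9537^2) = 10.057456
Step 2: Project.
Since ||x|| > R, scale = R/||x|| = 3/10.057456 = 0.298286, proj(x) = scale * x
proj(x) = [1.318275, -1.59753, 2.151537, 0.284475]
Step 3: Dot product.
a^T * proj(x) = 3*1.318275 + 4*(-1.59753) + 4*2.151537 - 5*0.284475 = 4.7485


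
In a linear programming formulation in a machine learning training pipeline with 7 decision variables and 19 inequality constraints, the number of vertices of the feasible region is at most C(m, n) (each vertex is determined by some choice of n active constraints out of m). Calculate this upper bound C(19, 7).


Each vertex corresponds to some choice of n active constraints out of m, so the number of vertices is at most C(m, n) = m! / (n!(m-n)!).
m = 19, n = 7
Numerator: 19 * 18 * 17 * 16 * 15 * 14 * 13
Denominator: 7! = 5040
C(19, 7) = 50388


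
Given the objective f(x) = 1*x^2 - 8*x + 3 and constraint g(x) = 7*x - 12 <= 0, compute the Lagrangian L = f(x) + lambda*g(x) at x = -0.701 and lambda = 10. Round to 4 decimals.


Step 1: Evaluate f(x).
f(-0.701) = 1*(-0.701)^2 - 8*(-0.701) + 3 = 9.0994
Step 2: Evaluate g(x).
g(-0.701) = 7*-0.701 - 12 = -16.907
Step 3: Compute Lagrangian.
L = 9.0994 + 10*-16.907 = -159.9706


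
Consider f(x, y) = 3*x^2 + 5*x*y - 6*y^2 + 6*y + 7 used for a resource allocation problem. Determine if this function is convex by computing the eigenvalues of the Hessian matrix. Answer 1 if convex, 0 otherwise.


The Hessian of f(x,y) = 3*x^2 + 5*x*y - 6*y^2 + 6*y + 7 is:
H = [[6, 5], [5, -12]]
Trace = 6 - 12 = -6
Determinant = 6*-12 - (5)^2 = -97
Discriminant = (-6)^2 - 4*-97 = 424.0
Eigenvalues: lambda_1 = -13.2956, lambda_2 = 7.2956
The function is not convex.

0


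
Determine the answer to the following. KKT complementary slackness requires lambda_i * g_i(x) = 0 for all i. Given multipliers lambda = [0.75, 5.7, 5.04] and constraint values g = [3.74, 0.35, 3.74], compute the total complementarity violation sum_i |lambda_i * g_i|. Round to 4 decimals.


KKT complementary slackness check:
lambda_1 * g_1 = 0.75 * 3.74 = 2.805
lambda_2 * g_2 = 5.7 * 0.35 = 1.995
lambda_3 * g_3 = 5.04 * 3.74 = 18.8496
Total violation = 2.805 + 1.995 + 18.8496 = 23.6496


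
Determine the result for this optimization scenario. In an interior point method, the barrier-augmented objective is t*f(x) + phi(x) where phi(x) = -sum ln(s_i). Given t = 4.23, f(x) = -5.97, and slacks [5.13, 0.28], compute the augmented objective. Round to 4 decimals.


Step 1: Compute log-barrier.
ln values: [1.6351, -1.273]
phi = -(1.6351 - 1.273) = -0.3621
Step 2: Compute augmented objective.
t*f(x) = 4.23*-5.97 = -25.2531
Total = -25.2531 - 0.3621 = -25.6152


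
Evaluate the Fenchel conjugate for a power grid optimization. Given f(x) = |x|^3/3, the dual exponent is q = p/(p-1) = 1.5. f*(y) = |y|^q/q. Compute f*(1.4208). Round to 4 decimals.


The conjugate exponent q satisfies 1/p + 1/q = 1.
p = 3, so q = 3/(3 - 1) = 1.5
|y|^q = 1.4208^1.5 = 1.6936
f*(1.4208) = 1.6936 / 1.5 = 1.129


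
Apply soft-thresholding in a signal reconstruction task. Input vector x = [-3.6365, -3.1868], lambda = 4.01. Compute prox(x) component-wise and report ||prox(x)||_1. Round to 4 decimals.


Soft-thresholding with lambda = 4.01:
prox(-3.6365) = sign(-3.6365)*max(|-3.6365| - 4.01, 0) = 0.0
prox(-3.1868) = sign(-3.1868)*max(|-3.1868| - 4.01, 0) = 0.0
prox(x) = [0.0, 0.0]
||prox(x)||_1 = 0.0 + 0.0 = 0.0


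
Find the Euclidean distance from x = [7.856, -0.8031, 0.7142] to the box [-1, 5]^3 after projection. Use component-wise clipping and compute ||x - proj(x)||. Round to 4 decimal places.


Project each component onto [-1, 5].
clip(7.856) = 5.0, clip(-0.8031) = -0.8031, clip(0.7142) = 0.7142
Projection = [5.0, -0.8031, 0.7142]
Squared diffs: [8.1567, 0.0, 0.0]
Distance = sqrt(8.1567) = 2.856


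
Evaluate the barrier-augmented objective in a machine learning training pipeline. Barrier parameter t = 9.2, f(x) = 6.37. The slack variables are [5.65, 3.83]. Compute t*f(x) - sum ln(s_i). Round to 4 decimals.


Step 1: Compute log-barrier.
ln values: [1.7317, 1.3429]
phi = -(1.7317 + 1.3429) = -3.0745
Step 2: Compute augmented objective.
t*f(x) = 9.2*6.37 = 58.604
Total = 58.604 - 3.0745 = 55.5295


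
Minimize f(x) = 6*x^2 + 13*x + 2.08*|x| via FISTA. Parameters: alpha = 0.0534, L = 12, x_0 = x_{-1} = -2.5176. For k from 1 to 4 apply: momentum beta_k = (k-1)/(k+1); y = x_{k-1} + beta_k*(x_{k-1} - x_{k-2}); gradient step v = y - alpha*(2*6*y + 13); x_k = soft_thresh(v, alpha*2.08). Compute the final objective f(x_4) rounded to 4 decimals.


FISTA on f(x) = 6*x^2 + 13*x + 2.08*|x|
L = 12, alpha = 0.0534
Iteration 1: beta = 0.0, y = -2.5176 + 0.0*(-2.5176 + 2.5176) = -2.5176
  grad(y) = -17.2112, v = y - alpha*grad = -1.5985
  prox(v) = soft_thresh(-1.5985, 0.1111) = -1.4874
Iteration 2: beta = 0.3333, y = -1.4874 + 0.3333*(-1.4874 + 2.5176) = -1.1441
  grad(y) = -0.7288, v = y - alpha*grad = -1.1051
  prox(v) = soft_thresh(-1.1051, 0.1111) = -0.9941
Iteration 3: beta = 0.5, y = -0.9941 + 0.5*(-0.9941 + 1.4874) = -0.7474
  grad(y) = 4.0313, v = y - alpha*grad = -0.9627
  prox(v) = soft_thresh(-0.9627, 0.1111) = -0.8516
Iteration 4: beta = 0.6, y = -0.8516 + 0.6*(-0.8516 + 0.9941) = -0.7661
  grad(y) = 3.8068, v = y - alpha*grad = -0.9694
  prox(v) = soft_thresh(-0.9694, 0.1111) = -0.8583
f(x_4) = 6*(-0.8583)^2 + 13*(-0.8583) + 2.08*|-0.8583| = -4.9526
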